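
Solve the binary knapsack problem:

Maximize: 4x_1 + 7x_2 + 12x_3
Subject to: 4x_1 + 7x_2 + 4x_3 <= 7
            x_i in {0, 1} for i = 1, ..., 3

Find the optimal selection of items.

Items: item 1 (v=4, w=4), item 2 (v=7, w=7), item 3 (v=12, w=4)
Capacity: 7
Checking all 8 subsets (w = total weight, v = total value):
  {}: w = 0, v = 0
  {1}: w = 4, v = 4
  {2}: w = 7, v = 7
  {3}: w = 4, v = 12
  {1, 2}: w = 11 > 7, infeasible
  {1, 3}: w = 8 > 7, infeasible
  {2, 3}: w = 11 > 7, infeasible
  {1, 2, 3}: w = 15 > 7, infeasible
Best feasible subset: items [3]
Total weight: 4 <= 7, total value: 12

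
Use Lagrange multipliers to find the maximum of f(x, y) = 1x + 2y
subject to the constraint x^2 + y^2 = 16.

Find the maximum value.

Set up Lagrange conditions: grad f = lambda * grad g
  1 = 2*lambda*x
  2 = 2*lambda*y
From these: x/y = 1/2, so x = 1t, y = 2t for some t.
Substitute into constraint: (1t)^2 + (2t)^2 = 16
  t^2 * 5 = 16
  t = sqrt(16/5)
Maximum = 1*x + 2*y = (1^2 + 2^2)*t = 5 * sqrt(16/5) = sqrt(80)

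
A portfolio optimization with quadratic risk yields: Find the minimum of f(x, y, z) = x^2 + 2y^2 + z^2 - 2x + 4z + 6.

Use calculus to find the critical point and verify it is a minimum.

f(x,y,z) = x^2 + 2y^2 + z^2 - 2x + 4z + 6
df/dx = 2x + (-2) = 0 => x = 1
df/dy = 4y + (0) = 0 => y = 0
df/dz = 2z + (4) = 0 => z = -2
f(1,0,-2) = 1*(1)^2 + 2*(0)^2 + 1*(-2)^2 + -2*(1) + 4*(-2) + 6 = 1
Hessian is diagonal with entries 2, 4, 2 > 0, confirmed minimum.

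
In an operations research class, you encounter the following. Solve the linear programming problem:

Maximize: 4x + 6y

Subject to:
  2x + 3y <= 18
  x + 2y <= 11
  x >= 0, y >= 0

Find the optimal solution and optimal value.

Feasible vertices: (0, 0), (0, 11/2), (3, 4), (9, 0)
Objective 4x + 6y at each:
  (0, 0): 0
  (0, 11/2): 33
  (3, 4): 36
  (9, 0): 36
Maximum is 36 at (3, 4).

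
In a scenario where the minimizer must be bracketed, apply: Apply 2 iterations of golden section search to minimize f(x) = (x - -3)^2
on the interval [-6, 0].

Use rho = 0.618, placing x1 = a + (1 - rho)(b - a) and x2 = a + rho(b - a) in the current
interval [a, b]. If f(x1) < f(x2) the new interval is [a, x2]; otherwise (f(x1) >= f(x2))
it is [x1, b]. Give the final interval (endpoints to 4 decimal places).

Golden section search for min of f(x) = (x - -3)^2 on [-6, 0].
Each step: x1 = a + (1 - rho)(b - a), x2 = a + rho(b - a); if f(x1) < f(x2) keep [a, x2], otherwise keep [x1, b].
Step 1: [-6.0000, 0.0000], x1=-3.7080 (f=0.5013), x2=-2.2920 (f=0.5013); f(x1) = f(x2) (tie, not '<') => keep [-3.7080, 0.0000]
Step 2: [-3.7080, 0.0000], x1=-2.2915 (f=0.5019), x2=-1.4165 (f=2.5076); f(x1) < f(x2) => keep [-3.7080, -1.4165]
Final interval: [-3.7080, -1.4165]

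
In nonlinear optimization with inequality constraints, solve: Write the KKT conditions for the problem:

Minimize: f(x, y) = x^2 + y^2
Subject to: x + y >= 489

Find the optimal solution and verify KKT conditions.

KKT conditions for min x^2 + y^2 s.t. x + y >= 489:
Stationarity: 2x = mu, 2y = mu
So x = y = mu/2.
Complementary slackness: mu*(x + y - 489) = 0
Primal feasibility: x + y >= 489; dual feasibility: mu >= 0
If mu = 0 then x = y = 0, but 0 + 0 < 489 is infeasible, so the constraint is active.
Constraint active: x + y = 2*(mu/2) = 489 => mu = 489
x = y = 489/2, f = 239121/2
Verify: stationarity 2*(489/2) = 489 = mu; primal 489/2 + 489/2 = 489 >= 489; dual mu = 489 >= 0; complementary slackness 489*(489 - 489) = 0. All KKT conditions hold.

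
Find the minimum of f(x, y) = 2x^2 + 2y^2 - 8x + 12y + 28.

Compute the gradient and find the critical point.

f(x,y) = 2x^2 + 2y^2 - 8x + 12y + 28
df/dx = 4x + (-8) = 0  =>  x = 2
df/dy = 4y + (12) = 0  =>  y = -3
f(2, -3) = 2*(2)^2 + 2*(-3)^2 + -8*(2) + 12*(-3) + 28 = 2
Hessian is diagonal with entries 4, 4 > 0, so this is a minimum.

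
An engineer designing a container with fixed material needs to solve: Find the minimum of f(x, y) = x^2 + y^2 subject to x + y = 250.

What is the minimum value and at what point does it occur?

Substitute y = 250 - x into f(x,y) = x^2 + y^2:
g(x) = x^2 + (250 - x)^2 = 2x^2 - 500x + 62500
g'(x) = 4x - 500 = 0  =>  x = 125
y = 250 - 125 = 125
Minimum value = 125^2 + 125^2 = 31250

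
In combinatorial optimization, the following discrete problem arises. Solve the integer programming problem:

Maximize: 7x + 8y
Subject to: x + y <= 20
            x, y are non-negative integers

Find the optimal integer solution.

Objective: 7x + 8y, constraint: x + y <= 20
Coefficient of y is 8 > coefficient of x is 7, so allocate the entire budget to y.
Optimal: x = 0, y = 20, value = 160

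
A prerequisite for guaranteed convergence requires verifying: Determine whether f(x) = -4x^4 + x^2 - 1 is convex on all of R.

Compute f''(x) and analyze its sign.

f(x) = -4x^4 + x^2 - 1
f'(x) = -16x^3 + 2x
f''(x) = -48x^2 + 2
f''(x) = -48x^2 + 2 -> -inf as |x| -> inf
Therefore, f is not globally convex on R.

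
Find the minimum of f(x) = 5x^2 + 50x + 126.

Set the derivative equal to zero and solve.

f(x) = 5x^2 + 50x + 126
f'(x) = 10x + (50) = 0
x = -50/10 = -5
f(-5) = 1
Since f''(x) = 10 > 0, this is a minimum.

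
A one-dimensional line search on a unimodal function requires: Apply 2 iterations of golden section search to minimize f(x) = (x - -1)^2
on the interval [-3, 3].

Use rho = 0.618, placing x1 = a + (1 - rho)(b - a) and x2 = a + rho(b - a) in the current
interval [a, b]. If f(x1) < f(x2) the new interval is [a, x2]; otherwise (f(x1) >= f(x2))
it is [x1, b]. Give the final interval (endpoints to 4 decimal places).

Golden section search for min of f(x) = (x - -1)^2 on [-3, 3].
Each step: x1 = a + (1 - rho)(b - a), x2 = a + rho(b - a); if f(x1) < f(x2) keep [a, x2], otherwise keep [x1, b].
Step 1: [-3.0000, 3.0000], x1=-0.7080 (f=0.0853), x2=0.7080 (f=2.9173); f(x1) < f(x2) => keep [-3.0000, 0.7080]
Step 2: [-3.0000, 0.7080], x1=-1.5835 (f=0.3405), x2=-0.7085 (f=0.0850); f(x1) > f(x2) => keep [-1.5835, 0.7080]
Final interval: [-1.5835, 0.7080]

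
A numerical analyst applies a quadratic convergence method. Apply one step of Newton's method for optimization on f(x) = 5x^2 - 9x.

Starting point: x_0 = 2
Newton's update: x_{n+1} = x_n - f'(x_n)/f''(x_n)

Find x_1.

f(x) = 5x^2 - 9x
f'(x) = 10x + (-9), f''(x) = 10
Newton step: x_1 = x_0 - f'(x_0)/f''(x_0)
f'(2) = 11
x_1 = 2 - 11/10 = 9/10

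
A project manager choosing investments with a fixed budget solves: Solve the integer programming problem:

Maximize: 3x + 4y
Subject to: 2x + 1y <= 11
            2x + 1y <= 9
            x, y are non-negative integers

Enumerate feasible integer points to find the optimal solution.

Constraint 1: 2x + 1y <= 11
Constraint 2: 2x + 1y <= 9
Feasible x range (need y >= 0): 0 <= x <= min(11/2, 9/2) => x in {0, ..., 4}.
Enumerate feasible integer points row by row (the coefficient of y is 4 > 0, so for each x the largest feasible y gives the best value):
  x = 0: y <= min((11 - 2*0)/1, (9 - 2*0)/1) => y in {0, ..., 9}; best 3*0 + 4*9 = 36
  x = 1: y <= min((11 - 2*1)/1, (9 - 2*1)/1) => y in {0, ..., 7}; best 3*1 + 4*7 = 31
  x = 2: y <= min((11 - 2*2)/1, (9 - 2*2)/1) => y in {0, ..., 5}; best 3*2 + 4*5 = 26
  x = 3: y <= min((11 - 2*3)/1, (9 - 2*3)/1) => y in {0, ..., 3}; best 3*3 + 4*3 = 21
  x = 4: y <= min((11 - 2*4)/1, (9 - 2*4)/1) => y in {0, ..., 1}; best 3*4 + 4*1 = 16
The maximum 3x + 4y = 36 is achieved at x = 0, y = 9.
Check: 2*0 + 1*9 = 9 <= 11 and 2*0 + 1*9 = 9 <= 9.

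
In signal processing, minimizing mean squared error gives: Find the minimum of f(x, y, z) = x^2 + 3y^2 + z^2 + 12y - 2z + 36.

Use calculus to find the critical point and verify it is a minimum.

f(x,y,z) = x^2 + 3y^2 + z^2 + 12y - 2z + 36
df/dx = 2x + (0) = 0 => x = 0
df/dy = 6y + (12) = 0 => y = -2
df/dz = 2z + (-2) = 0 => z = 1
f(0,-2,1) = 1*(0)^2 + 3*(-2)^2 + 1*(1)^2 + 12*(-2) + -2*(1) + 36 = 23
Hessian is diagonal with entries 2, 6, 2 > 0, confirmed minimum.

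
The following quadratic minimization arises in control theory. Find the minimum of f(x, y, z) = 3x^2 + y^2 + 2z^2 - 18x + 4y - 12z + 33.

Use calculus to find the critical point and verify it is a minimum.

f(x,y,z) = 3x^2 + y^2 + 2z^2 - 18x + 4y - 12z + 33
df/dx = 6x + (-18) = 0 => x = 3
df/dy = 2y + (4) = 0 => y = -2
df/dz = 4z + (-12) = 0 => z = 3
f(3,-2,3) = 3*(3)^2 + 1*(-2)^2 + 2*(3)^2 + -18*(3) + 4*(-2) + -12*(3) + 33 = -16
Hessian is diagonal with entries 6, 2, 4 > 0, confirmed minimum.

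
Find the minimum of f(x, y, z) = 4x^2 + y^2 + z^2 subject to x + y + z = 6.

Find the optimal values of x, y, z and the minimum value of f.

Using Lagrange multipliers on f = 4x^2 + y^2 + z^2 with constraint x + y + z = 6:
Conditions: 2*4*x = lambda, 2*1*y = lambda, 2*1*z = lambda
So x = lambda/8, y = lambda/2, z = lambda/2
Substituting into constraint: lambda * (9/8) = 6
lambda = 16/3
x = 2/3, y = 8/3, z = 8/3
Minimum value = 16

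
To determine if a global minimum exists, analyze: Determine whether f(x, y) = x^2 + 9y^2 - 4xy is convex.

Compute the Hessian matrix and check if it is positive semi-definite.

f(x,y) = x^2 + 9y^2 - 4xy
Hessian H = [[2, -4], [-4, 18]]
trace(H) = 20, det(H) = 20
Eigenvalues: (20 +/- sqrt(320)) / 2 = 18.94, 1.056
Since both eigenvalues > 0, f is convex.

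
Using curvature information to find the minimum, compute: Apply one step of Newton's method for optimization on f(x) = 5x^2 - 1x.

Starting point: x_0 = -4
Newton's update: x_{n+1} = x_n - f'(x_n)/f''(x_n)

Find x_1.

f(x) = 5x^2 - 1x
f'(x) = 10x + (-1), f''(x) = 10
Newton step: x_1 = x_0 - f'(x_0)/f''(x_0)
f'(-4) = -41
x_1 = -4 - -41/10 = 1/10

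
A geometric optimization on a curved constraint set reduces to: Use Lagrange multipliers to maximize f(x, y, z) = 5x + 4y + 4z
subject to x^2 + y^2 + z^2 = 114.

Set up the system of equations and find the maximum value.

Lagrange conditions: 5 = 2*lambda*x, 4 = 2*lambda*y, 4 = 2*lambda*z
So x:5 = y:4 = z:4, i.e. x = 5t, y = 4t, z = 4t
Constraint: t^2*(5^2 + 4^2 + 4^2) = 114
  t^2 * 57 = 114  =>  t = sqrt(2)
Maximum = 5*5t + 4*4t + 4*4t = 57*sqrt(2) = sqrt(6498)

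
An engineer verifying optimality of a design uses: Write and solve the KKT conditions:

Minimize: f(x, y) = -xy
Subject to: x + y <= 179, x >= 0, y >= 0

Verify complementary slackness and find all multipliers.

Problem: min -xy s.t. x + y <= 179 (multiplier lambda), x >= 0 (mu_x), y >= 0 (mu_y)
KKT stationarity: -y + lambda - mu_x = 0, -x + lambda - mu_y = 0, with lambda, mu_x, mu_y >= 0
Complementary slackness: lambda*(x + y - 179) = 0, mu_x*x = 0, mu_y*y = 0
If lambda = 0: y = -mu_x <= 0 and x = -mu_y <= 0 force x = y = 0 with f = 0; but x = y = 179/2 is feasible with f = -32041/4 < 0, so this is not the minimum. Hence lambda > 0 and x + y = 179.
Try x > 0, y > 0 (so mu_x = mu_y = 0): y = lambda, x = lambda => x = y = lambda
x + y = 179 => 2*lambda = 179 => lambda = 179/2
x* = y* = 179/2 > 0, consistent with mu_x = mu_y = 0.
(Any feasible point with x = 0 or y = 0 has f = 0 > -32041/4, so the minimum is not on those boundaries.)
min(-xy) = -32041/4 (i.e. max xy = 32041/4)
Multipliers: lambda = 179/2, mu_x = 0, mu_y = 0
Complementary slackness: lambda*(x + y - 179) = 179/2*(179/2 + 179/2 - 179) = 0, mu_x*x = 0*179/2 = 0, mu_y*y = 0*179/2 = 0. Satisfied.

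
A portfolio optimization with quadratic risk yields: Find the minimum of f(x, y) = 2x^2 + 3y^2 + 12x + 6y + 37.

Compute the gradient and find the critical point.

f(x,y) = 2x^2 + 3y^2 + 12x + 6y + 37
df/dx = 4x + (12) = 0  =>  x = -3
df/dy = 6y + (6) = 0  =>  y = -1
f(-3, -1) = 2*(-3)^2 + 3*(-1)^2 + 12*(-3) + 6*(-1) + 37 = 16
Hessian is diagonal with entries 4, 6 > 0, so this is a minimum.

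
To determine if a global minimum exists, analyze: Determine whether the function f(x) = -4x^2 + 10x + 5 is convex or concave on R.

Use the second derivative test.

f(x) = -4x^2 + 10x + 5
f'(x) = -8x + 10
f''(x) = -8
Since f''(x) = -8 < 0 for all x, f is concave on R.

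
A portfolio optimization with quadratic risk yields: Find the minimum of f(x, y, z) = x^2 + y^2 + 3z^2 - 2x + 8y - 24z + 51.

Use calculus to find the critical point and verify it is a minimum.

f(x,y,z) = x^2 + y^2 + 3z^2 - 2x + 8y - 24z + 51
df/dx = 2x + (-2) = 0 => x = 1
df/dy = 2y + (8) = 0 => y = -4
df/dz = 6z + (-24) = 0 => z = 4
f(1,-4,4) = 1*(1)^2 + 1*(-4)^2 + 3*(4)^2 + -2*(1) + 8*(-4) + -24*(4) + 51 = -14
Hessian is diagonal with entries 2, 2, 6 > 0, confirmed minimum.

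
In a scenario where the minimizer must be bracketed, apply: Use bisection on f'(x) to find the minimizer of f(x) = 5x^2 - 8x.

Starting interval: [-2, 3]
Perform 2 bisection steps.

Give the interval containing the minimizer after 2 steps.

Finding critical point of f(x) = 5x^2 - 8x using bisection on f'(x) = 10x + -8.
f'(x) = 0 when x = 4/5.
Starting interval: [-2, 3]
Step 1: mid = 1/2, f'(mid) = -3, new interval = [1/2, 3]
Step 2: mid = 7/4, f'(mid) = 19/2, new interval = [1/2, 7/4]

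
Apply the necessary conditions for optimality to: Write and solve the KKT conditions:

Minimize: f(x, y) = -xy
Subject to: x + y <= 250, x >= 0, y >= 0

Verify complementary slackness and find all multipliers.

Problem: min -xy s.t. x + y <= 250 (multiplier lambda), x >= 0 (mu_x), y >= 0 (mu_y)
KKT stationarity: -y + lambda - mu_x = 0, -x + lambda - mu_y = 0, with lambda, mu_x, mu_y >= 0
Complementary slackness: lambda*(x + y - 250) = 0, mu_x*x = 0, mu_y*y = 0
If lambda = 0: y = -mu_x <= 0 and x = -mu_y <= 0 force x = y = 0 with f = 0; but x = y = 125 is feasible with f = -15625 < 0, so this is not the minimum. Hence lambda > 0 and x + y = 250.
Try x > 0, y > 0 (so mu_x = mu_y = 0): y = lambda, x = lambda => x = y = lambda
x + y = 250 => 2*lambda = 250 => lambda = 125
x* = y* = 125 > 0, consistent with mu_x = mu_y = 0.
(Any feasible point with x = 0 or y = 0 has f = 0 > -15625, so the minimum is not on those boundaries.)
min(-xy) = -15625 (i.e. max xy = 15625)
Multipliers: lambda = 125, mu_x = 0, mu_y = 0
Complementary slackness: lambda*(x + y - 250) = 125*(125 + 125 - 250) = 0, mu_x*x = 0*125 = 0, mu_y*y = 0*125 = 0. Satisfied.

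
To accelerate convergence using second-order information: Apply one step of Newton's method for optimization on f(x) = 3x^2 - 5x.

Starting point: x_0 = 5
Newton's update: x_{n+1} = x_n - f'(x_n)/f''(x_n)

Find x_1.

f(x) = 3x^2 - 5x
f'(x) = 6x + (-5), f''(x) = 6
Newton step: x_1 = x_0 - f'(x_0)/f''(x_0)
f'(5) = 25
x_1 = 5 - 25/6 = 5/6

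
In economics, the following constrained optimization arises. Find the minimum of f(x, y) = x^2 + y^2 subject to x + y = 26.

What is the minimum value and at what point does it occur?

Substitute y = 26 - x into f(x,y) = x^2 + y^2:
g(x) = x^2 + (26 - x)^2 = 2x^2 - 52x + 676
g'(x) = 4x - 52 = 0  =>  x = 13
y = 26 - 13 = 13
Minimum value = 13^2 + 13^2 = 338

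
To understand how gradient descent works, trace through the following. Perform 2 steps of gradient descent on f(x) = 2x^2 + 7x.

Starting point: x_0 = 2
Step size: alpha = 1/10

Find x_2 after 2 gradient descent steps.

f(x) = 2x^2 + 7x, f'(x) = 4x + (7)
Step 1: f'(2) = 15, x_1 = 2 - 1/10 * 15 = 1/2
Step 2: f'(1/2) = 9, x_2 = 1/2 - 1/10 * 9 = -2/5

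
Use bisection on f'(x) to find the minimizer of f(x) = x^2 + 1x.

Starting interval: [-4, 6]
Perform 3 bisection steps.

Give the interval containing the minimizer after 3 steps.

Finding critical point of f(x) = x^2 + 1x using bisection on f'(x) = 2x + 1.
f'(x) = 0 when x = -1/2.
Starting interval: [-4, 6]
Step 1: mid = 1, f'(mid) = 3, new interval = [-4, 1]
Step 2: mid = -3/2, f'(mid) = -2, new interval = [-3/2, 1]
Step 3: mid = -1/4, f'(mid) = 1/2, new interval = [-3/2, -1/4]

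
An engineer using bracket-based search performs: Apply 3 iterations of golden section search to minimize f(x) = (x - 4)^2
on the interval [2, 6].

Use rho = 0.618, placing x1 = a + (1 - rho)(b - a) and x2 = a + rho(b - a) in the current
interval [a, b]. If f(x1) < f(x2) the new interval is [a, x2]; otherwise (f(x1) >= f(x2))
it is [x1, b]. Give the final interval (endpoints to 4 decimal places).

Golden section search for min of f(x) = (x - 4)^2 on [2, 6].
Each step: x1 = a + (1 - rho)(b - a), x2 = a + rho(b - a); if f(x1) < f(x2) keep [a, x2], otherwise keep [x1, b].
Step 1: [2.0000, 6.0000], x1=3.5280 (f=0.2228), x2=4.4720 (f=0.2228); f(x1) = f(x2) (tie, not '<') => keep [3.5280, 6.0000]
Step 2: [3.5280, 6.0000], x1=4.4723 (f=0.2231), x2=5.0557 (f=1.1145); f(x1) < f(x2) => keep [3.5280, 5.0557]
Step 3: [3.5280, 5.0557], x1=4.1116 (f=0.0125), x2=4.4721 (f=0.2229); f(x1) < f(x2) => keep [3.5280, 4.4721]
Final interval: [3.5280, 4.4721]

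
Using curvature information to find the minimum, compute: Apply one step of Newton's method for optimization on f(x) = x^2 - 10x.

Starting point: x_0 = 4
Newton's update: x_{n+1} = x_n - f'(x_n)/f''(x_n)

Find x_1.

f(x) = x^2 - 10x
f'(x) = 2x + (-10), f''(x) = 2
Newton step: x_1 = x_0 - f'(x_0)/f''(x_0)
f'(4) = -2
x_1 = 4 - -2/2 = 5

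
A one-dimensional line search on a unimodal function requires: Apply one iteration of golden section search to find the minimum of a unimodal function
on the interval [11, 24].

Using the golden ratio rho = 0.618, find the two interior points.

Golden section search on [11, 24].
Golden ratio rho = 0.618 (approx).
Interior points:
  x_1 = 11 + (1-0.618)*13 = 15.9660
  x_2 = 11 + 0.618*13 = 19.0340
Compare f(x_1) and f(x_2) to determine which subinterval to keep.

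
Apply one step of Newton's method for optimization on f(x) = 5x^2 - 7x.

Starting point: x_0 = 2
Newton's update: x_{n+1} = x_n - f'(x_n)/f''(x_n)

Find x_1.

f(x) = 5x^2 - 7x
f'(x) = 10x + (-7), f''(x) = 10
Newton step: x_1 = x_0 - f'(x_0)/f''(x_0)
f'(2) = 13
x_1 = 2 - 13/10 = 7/10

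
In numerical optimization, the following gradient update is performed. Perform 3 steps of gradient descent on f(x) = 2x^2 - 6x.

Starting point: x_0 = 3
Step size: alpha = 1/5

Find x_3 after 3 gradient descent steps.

f(x) = 2x^2 - 6x, f'(x) = 4x + (-6)
Step 1: f'(3) = 6, x_1 = 3 - 1/5 * 6 = 9/5
Step 2: f'(9/5) = 6/5, x_2 = 9/5 - 1/5 * 6/5 = 39/25
Step 3: f'(39/25) = 6/25, x_3 = 39/25 - 1/5 * 6/25 = 189/125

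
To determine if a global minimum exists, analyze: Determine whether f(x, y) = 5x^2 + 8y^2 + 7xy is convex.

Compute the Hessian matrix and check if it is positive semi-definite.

f(x,y) = 5x^2 + 8y^2 + 7xy
Hessian H = [[10, 7], [7, 16]]
trace(H) = 26, det(H) = 111
Eigenvalues: (26 +/- sqrt(232)) / 2 = 20.62, 5.384
Since both eigenvalues > 0, f is convex.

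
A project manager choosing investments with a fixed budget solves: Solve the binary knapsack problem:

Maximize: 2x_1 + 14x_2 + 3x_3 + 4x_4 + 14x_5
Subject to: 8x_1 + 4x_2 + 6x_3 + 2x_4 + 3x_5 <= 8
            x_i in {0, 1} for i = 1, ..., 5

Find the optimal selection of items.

Items: item 1 (v=2, w=8), item 2 (v=14, w=4), item 3 (v=3, w=6), item 4 (v=4, w=2), item 5 (v=14, w=3)
Capacity: 8
Checking all 32 subsets (w = total weight, v = total value):
  {}: w = 0, v = 0
  {1}: w = 8, v = 2
  {2}: w = 4, v = 14
  {3}: w = 6, v = 3
  {4}: w = 2, v = 4
  {5}: w = 3, v = 14
  {1, 2}: w = 12 > 8, infeasible
  {1, 3}: w = 14 > 8, infeasible
  {1, 4}: w = 10 > 8, infeasible
  {1, 5}: w = 11 > 8, infeasible
  {2, 3}: w = 10 > 8, infeasible
  {2, 4}: w = 6, v = 18
  {2, 5}: w = 7, v = 28
  {3, 4}: w = 8, v = 7
  {3, 5}: w = 9 > 8, infeasible
  {4, 5}: w = 5, v = 18
  {1, 2, 3}: w = 18 > 8, infeasible
  {1, 2, 4}: w = 14 > 8, infeasible
  {1, 2, 5}: w = 15 > 8, infeasible
  {1, 3, 4}: w = 16 > 8, infeasible
  {1, 3, 5}: w = 17 > 8, infeasible
  {1, 4, 5}: w = 13 > 8, infeasible
  {2, 3, 4}: w = 12 > 8, infeasible
  {2, 3, 5}: w = 13 > 8, infeasible
  {2, 4, 5}: w = 9 > 8, infeasible
  {3, 4, 5}: w = 11 > 8, infeasible
  {1, 2, 3, 4}: w = 20 > 8, infeasible
  {1, 2, 3, 5}: w = 21 > 8, infeasible
  {1, 2, 4, 5}: w = 17 > 8, infeasible
  {1, 3, 4, 5}: w = 19 > 8, infeasible
  {2, 3, 4, 5}: w = 15 > 8, infeasible
  {1, 2, 3, 4, 5}: w = 23 > 8, infeasible
Best feasible subset: items [2, 5]
Total weight: 7 <= 8, total value: 28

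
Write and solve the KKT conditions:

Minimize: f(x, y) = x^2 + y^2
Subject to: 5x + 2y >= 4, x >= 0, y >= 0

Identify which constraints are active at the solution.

KKT conditions for min x^2 + y^2 s.t. 5x + 2y >= 4, x >= 0, y >= 0:
Stationarity: 2x = mu*5 + mu_x, 2y = mu*2 + mu_y, with mu, mu_x, mu_y >= 0
Complementary slackness: mu*(5x + 2y - 4) = 0, mu_x*x = 0, mu_y*y = 0
(0, 0) is infeasible (5*0 + 2*0 < 4), so if mu = 0 stationarity would force x = mu_x/2 >= 0, y = mu_y/2 >= 0 with mu_x*x = mu_y*y = 0, i.e. x = y = 0: contradiction. Hence mu > 0 and 5x + 2y = 4 is active.
Try x > 0, y > 0 (so mu_x = mu_y = 0): x = 5*mu/2, y = 2*mu/2
Substitute: 5*(5*mu/2) + 2*(2*mu/2) = 4
  mu*29/2 = 4 => mu = 8/29
x* = 20/29 > 0, y* = 8/29 > 0, consistent with mu_x = mu_y = 0.
f is convex and the constraints are linear, so this KKT point is the global minimum.
f* = 16/29
Active constraints: 5x + 2y >= 4 (holds with equality, mu = 8/29 > 0); x >= 0 and y >= 0 are inactive (mu_x = mu_y = 0).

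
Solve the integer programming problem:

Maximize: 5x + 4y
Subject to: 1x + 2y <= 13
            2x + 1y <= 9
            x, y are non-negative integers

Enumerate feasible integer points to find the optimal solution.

Constraint 1: 1x + 2y <= 13
Constraint 2: 2x + 1y <= 9
Feasible x range (need y >= 0): 0 <= x <= min(13/1, 9/2) => x in {0, ..., 4}.
Enumerate feasible integer points row by row (the coefficient of y is 4 > 0, so for each x the largest feasible y gives the best value):
  x = 0: y <= min((13 - 1*0)/2, (9 - 2*0)/1) => y in {0, ..., 6}; best 5*0 + 4*6 = 24
  x = 1: y <= min((13 - 1*1)/2, (9 - 2*1)/1) => y in {0, ..., 6}; best 5*1 + 4*6 = 29
  x = 2: y <= min((13 - 1*2)/2, (9 - 2*2)/1) => y in {0, ..., 5}; best 5*2 + 4*5 = 30
  x = 3: y <= min((13 - 1*3)/2, (9 - 2*3)/1) => y in {0, ..., 3}; best 5*3 + 4*3 = 27
  x = 4: y <= min((13 - 1*4)/2, (9 - 2*4)/1) => y in {0, ..., 1}; best 5*4 + 4*1 = 24
The maximum 5x + 4y = 30 is achieved at x = 2, y = 5.
Check: 1*2 + 2*5 = 12 <= 13 and 2*2 + 1*5 = 9 <= 9.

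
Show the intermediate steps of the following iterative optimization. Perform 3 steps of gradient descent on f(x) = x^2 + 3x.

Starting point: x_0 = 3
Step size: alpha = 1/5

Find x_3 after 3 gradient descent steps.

f(x) = x^2 + 3x, f'(x) = 2x + (3)
Step 1: f'(3) = 9, x_1 = 3 - 1/5 * 9 = 6/5
Step 2: f'(6/5) = 27/5, x_2 = 6/5 - 1/5 * 27/5 = 3/25
Step 3: f'(3/25) = 81/25, x_3 = 3/25 - 1/5 * 81/25 = -66/125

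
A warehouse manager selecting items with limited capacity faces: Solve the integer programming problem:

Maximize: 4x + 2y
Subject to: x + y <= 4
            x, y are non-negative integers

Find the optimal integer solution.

Objective: 4x + 2y, constraint: x + y <= 4
Coefficient of x is 4 >= coefficient of y is 2, so allocate the entire budget to x.
Optimal: x = 4, y = 0, value = 16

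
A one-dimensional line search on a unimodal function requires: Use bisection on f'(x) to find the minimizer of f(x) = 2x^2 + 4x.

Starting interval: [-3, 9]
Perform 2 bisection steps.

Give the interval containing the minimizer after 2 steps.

Finding critical point of f(x) = 2x^2 + 4x using bisection on f'(x) = 4x + 4.
f'(x) = 0 when x = -1.
Starting interval: [-3, 9]
Step 1: mid = 3, f'(mid) = 16, new interval = [-3, 3]
Step 2: mid = 0, f'(mid) = 4, new interval = [-3, 0]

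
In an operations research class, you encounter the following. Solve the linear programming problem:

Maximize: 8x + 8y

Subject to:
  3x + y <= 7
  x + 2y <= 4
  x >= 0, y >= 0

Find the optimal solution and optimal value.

Feasible vertices: (0, 0), (0, 2), (2, 1), (7/3, 0)
Objective 8x + 8y at each:
  (0, 0): 0
  (0, 2): 16
  (2, 1): 24
  (7/3, 0): 56/3
Maximum is 24 at (2, 1).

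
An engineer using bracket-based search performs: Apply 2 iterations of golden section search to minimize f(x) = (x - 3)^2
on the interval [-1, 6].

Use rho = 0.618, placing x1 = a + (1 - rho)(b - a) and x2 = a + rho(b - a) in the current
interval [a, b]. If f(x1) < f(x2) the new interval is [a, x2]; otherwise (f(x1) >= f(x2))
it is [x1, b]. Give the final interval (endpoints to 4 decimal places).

Golden section search for min of f(x) = (x - 3)^2 on [-1, 6].
Each step: x1 = a + (1 - rho)(b - a), x2 = a + rho(b - a); if f(x1) < f(x2) keep [a, x2], otherwise keep [x1, b].
Step 1: [-1.0000, 6.0000], x1=1.6740 (f=1.7583), x2=3.3260 (f=0.1063); f(x1) > f(x2) => keep [1.6740, 6.0000]
Step 2: [1.6740, 6.0000], x1=3.3265 (f=0.1066), x2=4.3475 (f=1.8157); f(x1) < f(x2) => keep [1.6740, 4.3475]
Final interval: [1.6740, 4.3475]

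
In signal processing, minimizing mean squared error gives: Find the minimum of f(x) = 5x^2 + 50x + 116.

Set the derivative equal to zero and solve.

f(x) = 5x^2 + 50x + 116
f'(x) = 10x + (50) = 0
x = -50/10 = -5
f(-5) = -9
Since f''(x) = 10 > 0, this is a minimum.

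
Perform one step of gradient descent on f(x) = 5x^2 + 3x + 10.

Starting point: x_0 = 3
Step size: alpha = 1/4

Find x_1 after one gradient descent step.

f(x) = 5x^2 + 3x + 10
f'(x) = 10x + 3
f'(3) = 10*3 + (3) = 33
x_1 = x_0 - alpha * f'(x_0) = 3 - 1/4 * 33 = -21/4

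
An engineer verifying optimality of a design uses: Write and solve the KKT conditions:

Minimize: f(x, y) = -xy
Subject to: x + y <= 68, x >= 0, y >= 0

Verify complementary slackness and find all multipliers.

Problem: min -xy s.t. x + y <= 68 (multiplier lambda), x >= 0 (mu_x), y >= 0 (mu_y)
KKT stationarity: -y + lambda - mu_x = 0, -x + lambda - mu_y = 0, with lambda, mu_x, mu_y >= 0
Complementary slackness: lambda*(x + y - 68) = 0, mu_x*x = 0, mu_y*y = 0
If lambda = 0: y = -mu_x <= 0 and x = -mu_y <= 0 force x = y = 0 with f = 0; but x = y = 34 is feasible with f = -1156 < 0, so this is not the minimum. Hence lambda > 0 and x + y = 68.
Try x > 0, y > 0 (so mu_x = mu_y = 0): y = lambda, x = lambda => x = y = lambda
x + y = 68 => 2*lambda = 68 => lambda = 34
x* = y* = 34 > 0, consistent with mu_x = mu_y = 0.
(Any feasible point with x = 0 or y = 0 has f = 0 > -1156, so the minimum is not on those boundaries.)
min(-xy) = -1156 (i.e. max xy = 1156)
Multipliers: lambda = 34, mu_x = 0, mu_y = 0
Complementary slackness: lambda*(x + y - 68) = 34*(34 + 34 - 68) = 0, mu_x*x = 0*34 = 0, mu_y*y = 0*34 = 0. Satisfied.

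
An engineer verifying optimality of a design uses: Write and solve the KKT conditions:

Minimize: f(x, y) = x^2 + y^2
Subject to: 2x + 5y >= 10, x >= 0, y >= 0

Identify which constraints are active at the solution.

KKT conditions for min x^2 + y^2 s.t. 2x + 5y >= 10, x >= 0, y >= 0:
Stationarity: 2x = mu*2 + mu_x, 2y = mu*5 + mu_y, with mu, mu_x, mu_y >= 0
Complementary slackness: mu*(2x + 5y - 10) = 0, mu_x*x = 0, mu_y*y = 0
(0, 0) is infeasible (2*0 + 5*0 < 10), so if mu = 0 stationarity would force x = mu_x/2 >= 0, y = mu_y/2 >= 0 with mu_x*x = mu_y*y = 0, i.e. x = y = 0: contradiction. Hence mu > 0 and 2x + 5y = 10 is active.
Try x > 0, y > 0 (so mu_x = mu_y = 0): x = 2*mu/2, y = 5*mu/2
Substitute: 2*(2*mu/2) + 5*(5*mu/2) = 10
  mu*29/2 = 10 => mu = 20/29
x* = 20/29 > 0, y* = 50/29 > 0, consistent with mu_x = mu_y = 0.
f is convex and the constraints are linear, so this KKT point is the global minimum.
f* = 100/29
Active constraints: 2x + 5y >= 10 (holds with equality, mu = 20/29 > 0); x >= 0 and y >= 0 are inactive (mu_x = mu_y = 0).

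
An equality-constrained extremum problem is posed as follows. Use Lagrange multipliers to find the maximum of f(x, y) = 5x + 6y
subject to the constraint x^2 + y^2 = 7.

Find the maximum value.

Set up Lagrange conditions: grad f = lambda * grad g
  5 = 2*lambda*x
  6 = 2*lambda*y
From these: x/y = 5/6, so x = 5t, y = 6t for some t.
Substitute into constraint: (5t)^2 + (6t)^2 = 7
  t^2 * 61 = 7
  t = sqrt(7/61)
Maximum = 5*x + 6*y = (5^2 + 6^2)*t = 61 * sqrt(7/61) = sqrt(427)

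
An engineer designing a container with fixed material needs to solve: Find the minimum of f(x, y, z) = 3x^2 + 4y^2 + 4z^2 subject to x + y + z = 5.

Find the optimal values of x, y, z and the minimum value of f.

Using Lagrange multipliers on f = 3x^2 + 4y^2 + 4z^2 with constraint x + y + z = 5:
Conditions: 2*3*x = lambda, 2*4*y = lambda, 2*4*z = lambda
So x = lambda/6, y = lambda/8, z = lambda/8
Substituting into constraint: lambda * (5/12) = 5
lambda = 12
x = 2, y = 3/2, z = 3/2
Minimum value = 30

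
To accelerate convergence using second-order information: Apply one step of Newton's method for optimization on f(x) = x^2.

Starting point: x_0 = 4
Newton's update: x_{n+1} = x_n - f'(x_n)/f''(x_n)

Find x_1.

f(x) = x^2
f'(x) = 2x + (0), f''(x) = 2
Newton step: x_1 = x_0 - f'(x_0)/f''(x_0)
f'(4) = 8
x_1 = 4 - 8/2 = 0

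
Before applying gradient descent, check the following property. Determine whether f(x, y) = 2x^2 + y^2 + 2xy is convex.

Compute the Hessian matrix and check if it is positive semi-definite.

f(x,y) = 2x^2 + y^2 + 2xy
Hessian H = [[4, 2], [2, 2]]
trace(H) = 6, det(H) = 4
Eigenvalues: (6 +/- sqrt(20)) / 2 = 5.236, 0.7639
Since both eigenvalues > 0, f is convex.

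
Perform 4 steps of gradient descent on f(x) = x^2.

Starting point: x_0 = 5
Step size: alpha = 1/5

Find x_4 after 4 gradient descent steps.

f(x) = x^2, f'(x) = 2x + (0)
Step 1: f'(5) = 10, x_1 = 5 - 1/5 * 10 = 3
Step 2: f'(3) = 6, x_2 = 3 - 1/5 * 6 = 9/5
Step 3: f'(9/5) = 18/5, x_3 = 9/5 - 1/5 * 18/5 = 27/25
Step 4: f'(27/25) = 54/25, x_4 = 27/25 - 1/5 * 54/25 = 81/125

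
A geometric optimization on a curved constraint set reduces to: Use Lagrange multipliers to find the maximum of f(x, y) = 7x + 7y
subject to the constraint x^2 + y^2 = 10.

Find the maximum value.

Set up Lagrange conditions: grad f = lambda * grad g
  7 = 2*lambda*x
  7 = 2*lambda*y
From these: x/y = 7/7, so x = 7t, y = 7t for some t.
Substitute into constraint: (7t)^2 + (7t)^2 = 10
  t^2 * 98 = 10
  t = sqrt(10/98)
Maximum = 7*x + 7*y = (7^2 + 7^2)*t = 98 * sqrt(10/98) = sqrt(980)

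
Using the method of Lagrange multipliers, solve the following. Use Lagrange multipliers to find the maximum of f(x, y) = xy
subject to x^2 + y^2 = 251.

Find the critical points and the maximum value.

Lagrange conditions: y = 2*lambda*x and x = 2*lambda*y
If x = 0 then y = 0, violating the constraint, so x, y != 0.
Dividing: y/x = x/y => x^2 = y^2 => y = x or y = -x
Constraint: 2x^2 = 251 => x^2 = 251/2 => x = +/-sqrt(251/2)
Critical points: (sqrt(251/2), sqrt(251/2)), (-sqrt(251/2), -sqrt(251/2)), (sqrt(251/2), -sqrt(251/2)), (-sqrt(251/2), sqrt(251/2))
  y = x:  xy = x^2 = 251/2  at (sqrt(251/2), sqrt(251/2)) and (-sqrt(251/2), -sqrt(251/2))
  y = -x: xy = -x^2 = -251/2 at (sqrt(251/2), -sqrt(251/2)) and (-sqrt(251/2), sqrt(251/2))
Maximum xy = 251/2 at (sqrt(251/2), sqrt(251/2)) and (-sqrt(251/2), -sqrt(251/2))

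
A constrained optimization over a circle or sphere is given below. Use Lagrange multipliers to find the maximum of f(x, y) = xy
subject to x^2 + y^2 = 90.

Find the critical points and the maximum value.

Lagrange conditions: y = 2*lambda*x and x = 2*lambda*y
If x = 0 then y = 0, violating the constraint, so x, y != 0.
Dividing: y/x = x/y => x^2 = y^2 => y = x or y = -x
Constraint: 2x^2 = 90 => x^2 = 45 => x = +/-sqrt(45)
Critical points: (sqrt(45), sqrt(45)), (-sqrt(45), -sqrt(45)), (sqrt(45), -sqrt(45)), (-sqrt(45), sqrt(45))
  y = x:  xy = x^2 = 45  at (sqrt(45), sqrt(45)) and (-sqrt(45), -sqrt(45))
  y = -x: xy = -x^2 = -45 at (sqrt(45), -sqrt(45)) and (-sqrt(45), sqrt(45))
Maximum xy = 45 at (sqrt(45), sqrt(45)) and (-sqrt(45), -sqrt(45))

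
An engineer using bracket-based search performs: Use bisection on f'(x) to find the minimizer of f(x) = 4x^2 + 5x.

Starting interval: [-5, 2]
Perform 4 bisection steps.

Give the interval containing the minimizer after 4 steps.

Finding critical point of f(x) = 4x^2 + 5x using bisection on f'(x) = 8x + 5.
f'(x) = 0 when x = -5/8.
Starting interval: [-5, 2]
Step 1: mid = -3/2, f'(mid) = -7, new interval = [-3/2, 2]
Step 2: mid = 1/4, f'(mid) = 7, new interval = [-3/2, 1/4]
Step 3: mid = -5/8, f'(mid) = 0, new interval = [-5/8, -5/8]
Step 4: mid = -5/8, f'(mid) = 0, new interval = [-5/8, -5/8]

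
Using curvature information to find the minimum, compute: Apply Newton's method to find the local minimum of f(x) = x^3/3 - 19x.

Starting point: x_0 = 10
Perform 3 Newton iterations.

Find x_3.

f(x) = x^3/3 - 19x
f'(x) = x^2 - 19, f''(x) = 2x
Newton update: x_{n+1} = x_n - (x_n^2 - 19)/(2*x_n)
Step 1: x_0 = 10, f'=81, f''=20, x_1 = 119/20
Step 2: x_1 = 119/20, f'=6561/400, f''=119/10, x_2 = 21761/4760
Step 3: x_2 = 21761/4760, f'=43046721/22657600, f''=21761/2380, x_3 = 904035521/207164720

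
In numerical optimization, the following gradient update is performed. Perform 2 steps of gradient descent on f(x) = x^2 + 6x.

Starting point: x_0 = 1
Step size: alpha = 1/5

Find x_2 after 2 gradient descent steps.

f(x) = x^2 + 6x, f'(x) = 2x + (6)
Step 1: f'(1) = 8, x_1 = 1 - 1/5 * 8 = -3/5
Step 2: f'(-3/5) = 24/5, x_2 = -3/5 - 1/5 * 24/5 = -39/25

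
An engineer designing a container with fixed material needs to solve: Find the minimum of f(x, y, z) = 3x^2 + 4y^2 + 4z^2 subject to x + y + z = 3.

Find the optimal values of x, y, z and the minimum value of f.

Using Lagrange multipliers on f = 3x^2 + 4y^2 + 4z^2 with constraint x + y + z = 3:
Conditions: 2*3*x = lambda, 2*4*y = lambda, 2*4*z = lambda
So x = lambda/6, y = lambda/8, z = lambda/8
Substituting into constraint: lambda * (5/12) = 3
lambda = 36/5
x = 6/5, y = 9/10, z = 9/10
Minimum value = 54/5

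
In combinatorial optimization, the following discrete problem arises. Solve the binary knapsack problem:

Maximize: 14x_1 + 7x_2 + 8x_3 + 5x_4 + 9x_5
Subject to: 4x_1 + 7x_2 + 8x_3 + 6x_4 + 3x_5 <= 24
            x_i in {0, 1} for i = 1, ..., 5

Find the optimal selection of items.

Items: item 1 (v=14, w=4), item 2 (v=7, w=7), item 3 (v=8, w=8), item 4 (v=5, w=6), item 5 (v=9, w=3)
Capacity: 24
Checking all 32 subsets (w = total weight, v = total value):
  {}: w = 0, v = 0
  {1}: w = 4, v = 14
  {2}: w = 7, v = 7
  {3}: w = 8, v = 8
  {4}: w = 6, v = 5
  {5}: w = 3, v = 9
  {1, 2}: w = 11, v = 21
  {1, 3}: w = 12, v = 22
  {1, 4}: w = 10, v = 19
  {1, 5}: w = 7, v = 23
  {2, 3}: w = 15, v = 15
  {2, 4}: w = 13, v = 12
  {2, 5}: w = 10, v = 16
  {3, 4}: w = 14, v = 13
  {3, 5}: w = 11, v = 17
  {4, 5}: w = 9, v = 14
  {1, 2, 3}: w = 19, v = 29
  {1, 2, 4}: w = 17, v = 26
  {1, 2, 5}: w = 14, v = 30
  {1, 3, 4}: w = 18, v = 27
  {1, 3, 5}: w = 15, v = 31
  {1, 4, 5}: w = 13, v = 28
  {2, 3, 4}: w = 21, v = 20
  {2, 3, 5}: w = 18, v = 24
  {2, 4, 5}: w = 16, v = 21
  {3, 4, 5}: w = 17, v = 22
  {1, 2, 3, 4}: w = 25 > 24, infeasible
  {1, 2, 3, 5}: w = 22, v = 38
  {1, 2, 4, 5}: w = 20, v = 35
  {1, 3, 4, 5}: w = 21, v = 36
  {2, 3, 4, 5}: w = 24, v = 29
  {1, 2, 3, 4, 5}: w = 28 > 24, infeasible
Best feasible subset: items [1, 2, 3, 5]
Total weight: 22 <= 24, total value: 38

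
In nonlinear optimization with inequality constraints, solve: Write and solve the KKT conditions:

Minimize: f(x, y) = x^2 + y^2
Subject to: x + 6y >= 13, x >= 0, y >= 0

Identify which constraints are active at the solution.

KKT conditions for min x^2 + y^2 s.t. 1x + 6y >= 13, x >= 0, y >= 0:
Stationarity: 2x = mu*1 + mu_x, 2y = mu*6 + mu_y, with mu, mu_x, mu_y >= 0
Complementary slackness: mu*(x + 6y - 13) = 0, mu_x*x = 0, mu_y*y = 0
(0, 0) is infeasible (1*0 + 6*0 < 13), so if mu = 0 stationarity would force x = mu_x/2 >= 0, y = mu_y/2 >= 0 with mu_x*x = mu_y*y = 0, i.e. x = y = 0: contradiction. Hence mu > 0 and x + 6y = 13 is active.
Try x > 0, y > 0 (so mu_x = mu_y = 0): x = 1*mu/2, y = 6*mu/2
Substitute: 1*(1*mu/2) + 6*(6*mu/2) = 13
  mu*37/2 = 13 => mu = 26/37
x* = 13/37 > 0, y* = 78/37 > 0, consistent with mu_x = mu_y = 0.
f is convex and the constraints are linear, so this KKT point is the global minimum.
f* = 169/37
Active constraints: x + 6y >= 13 (holds with equality, mu = 26/37 > 0); x >= 0 and y >= 0 are inactive (mu_x = mu_y = 0).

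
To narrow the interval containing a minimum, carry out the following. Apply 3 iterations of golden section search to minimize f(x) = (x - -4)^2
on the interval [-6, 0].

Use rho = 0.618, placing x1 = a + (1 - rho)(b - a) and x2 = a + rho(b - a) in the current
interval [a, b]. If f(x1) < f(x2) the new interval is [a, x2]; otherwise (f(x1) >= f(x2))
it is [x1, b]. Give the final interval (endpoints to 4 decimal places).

Golden section search for min of f(x) = (x - -4)^2 on [-6, 0].
Each step: x1 = a + (1 - rho)(b - a), x2 = a + rho(b - a); if f(x1) < f(x2) keep [a, x2], otherwise keep [x1, b].
Step 1: [-6.0000, 0.0000], x1=-3.7080 (f=0.0853), x2=-2.2920 (f=2.9173); f(x1) < f(x2) => keep [-6.0000, -2.2920]
Step 2: [-6.0000, -2.2920], x1=-4.5835 (f=0.3405), x2=-3.7085 (f=0.0850); f(x1) > f(x2) => keep [-4.5835, -2.2920]
Step 3: [-4.5835, -2.2920], x1=-3.7082 (f=0.0852), x2=-3.1674 (f=0.6933); f(x1) < f(x2) => keep [-4.5835, -3.1674]
Final interval: [-4.5835, -3.1674]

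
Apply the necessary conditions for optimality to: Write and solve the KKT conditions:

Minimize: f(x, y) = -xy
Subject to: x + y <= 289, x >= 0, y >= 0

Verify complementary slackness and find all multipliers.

Problem: min -xy s.t. x + y <= 289 (multiplier lambda), x >= 0 (mu_x), y >= 0 (mu_y)
KKT stationarity: -y + lambda - mu_x = 0, -x + lambda - mu_y = 0, with lambda, mu_x, mu_y >= 0
Complementary slackness: lambda*(x + y - 289) = 0, mu_x*x = 0, mu_y*y = 0
If lambda = 0: y = -mu_x <= 0 and x = -mu_y <= 0 force x = y = 0 with f = 0; but x = y = 289/2 is feasible with f = -83521/4 < 0, so this is not the minimum. Hence lambda > 0 and x + y = 289.
Try x > 0, y > 0 (so mu_x = mu_y = 0): y = lambda, x = lambda => x = y = lambda
x + y = 289 => 2*lambda = 289 => lambda = 289/2
x* = y* = 289/2 > 0, consistent with mu_x = mu_y = 0.
(Any feasible point with x = 0 or y = 0 has f = 0 > -83521/4, so the minimum is not on those boundaries.)
min(-xy) = -83521/4 (i.e. max xy = 83521/4)
Multipliers: lambda = 289/2, mu_x = 0, mu_y = 0
Complementary slackness: lambda*(x + y - 289) = 289/2*(289/2 + 289/2 - 289) = 0, mu_x*x = 0*289/2 = 0, mu_y*y = 0*289/2 = 0. Satisfied.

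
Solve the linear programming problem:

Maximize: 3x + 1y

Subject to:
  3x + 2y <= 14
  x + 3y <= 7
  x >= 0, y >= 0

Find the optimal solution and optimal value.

Feasible vertices: (0, 0), (0, 7/3), (4, 1), (14/3, 0)
Objective 3x + 1y at each:
  (0, 0): 0
  (0, 7/3): 7/3
  (4, 1): 13
  (14/3, 0): 14
Maximum is 14 at (14/3, 0).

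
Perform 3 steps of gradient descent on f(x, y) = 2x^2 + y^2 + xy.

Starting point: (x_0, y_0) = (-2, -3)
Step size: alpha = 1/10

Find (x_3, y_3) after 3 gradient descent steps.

f(x,y) = 2x^2 + y^2 + xy
grad_x = 4x + 1y, grad_y = 2y + 1x
Step 1: grad = (-11, -8), (-9/10, -11/5)
Step 2: grad = (-29/5, -53/10), (-8/25, -167/100)
Step 3: grad = (-59/20, -183/50), (-1/40, -163/125)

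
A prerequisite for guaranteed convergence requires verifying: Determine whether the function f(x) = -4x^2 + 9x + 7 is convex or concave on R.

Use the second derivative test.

f(x) = -4x^2 + 9x + 7
f'(x) = -8x + 9
f''(x) = -8
Since f''(x) = -8 < 0 for all x, f is concave on R.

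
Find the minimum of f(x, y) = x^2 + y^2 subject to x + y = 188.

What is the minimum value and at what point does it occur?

Substitute y = 188 - x into f(x,y) = x^2 + y^2:
g(x) = x^2 + (188 - x)^2 = 2x^2 - 376x + 35344
g'(x) = 4x - 376 = 0  =>  x = 94
y = 188 - 94 = 94
Minimum value = 94^2 + 94^2 = 17672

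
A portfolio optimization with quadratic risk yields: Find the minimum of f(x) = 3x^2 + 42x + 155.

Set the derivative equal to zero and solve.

f(x) = 3x^2 + 42x + 155
f'(x) = 6x + (42) = 0
x = -42/6 = -7
f(-7) = 8
Since f''(x) = 6 > 0, this is a minimum.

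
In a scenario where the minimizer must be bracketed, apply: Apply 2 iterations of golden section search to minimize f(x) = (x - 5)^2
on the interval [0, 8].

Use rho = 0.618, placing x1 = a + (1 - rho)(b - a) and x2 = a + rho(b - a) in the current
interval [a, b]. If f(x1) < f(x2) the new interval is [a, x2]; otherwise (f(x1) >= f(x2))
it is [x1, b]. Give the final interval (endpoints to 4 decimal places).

Golden section search for min of f(x) = (x - 5)^2 on [0, 8].
Each step: x1 = a + (1 - rho)(b - a), x2 = a + rho(b - a); if f(x1) < f(x2) keep [a, x2], otherwise keep [x1, b].
Step 1: [0.0000, 8.0000], x1=3.0560 (f=3.7791), x2=4.9440 (f=0.0031); f(x1) > f(x2) => keep [3.0560, 8.0000]
Step 2: [3.0560, 8.0000], x1=4.9446 (f=0.0031), x2=6.1114 (f=1.2352); f(x1) < f(x2) => keep [3.0560, 6.1114]
Final interval: [3.0560, 6.1114]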